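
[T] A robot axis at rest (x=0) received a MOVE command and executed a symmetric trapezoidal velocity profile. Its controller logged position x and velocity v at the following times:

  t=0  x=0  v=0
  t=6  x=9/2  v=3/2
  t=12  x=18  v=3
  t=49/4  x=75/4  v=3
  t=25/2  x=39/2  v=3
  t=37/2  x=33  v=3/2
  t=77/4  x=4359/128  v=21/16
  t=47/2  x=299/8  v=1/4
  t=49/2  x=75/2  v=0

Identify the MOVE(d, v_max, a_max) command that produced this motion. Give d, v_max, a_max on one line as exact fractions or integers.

d=75/2 v_max=3 a_max=1/4

final state: t=49/2, x=75/2, v=0 → d = 75/2
a_max = (3/2−0)/(6−0) = 1/4
max v = 3 over t∈[12,25/2] → v_max = 3
check: 3·(12+1/2) = 75/2 ✓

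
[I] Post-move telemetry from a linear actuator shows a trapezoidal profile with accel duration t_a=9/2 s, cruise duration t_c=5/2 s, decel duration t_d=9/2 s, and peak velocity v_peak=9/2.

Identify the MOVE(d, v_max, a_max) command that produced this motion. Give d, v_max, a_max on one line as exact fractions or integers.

d=63/2 v_max=9/2 a_max=1

a_max = (9/2)/(9/2) = 1
d_a = ½·9/2·9/2 = 81/8; d_c = 9/2·5/2 = 45/4
d = 2·81/8 + 45/4 = 63/2
t_c = 5/2 > 0 so v_max = 9/2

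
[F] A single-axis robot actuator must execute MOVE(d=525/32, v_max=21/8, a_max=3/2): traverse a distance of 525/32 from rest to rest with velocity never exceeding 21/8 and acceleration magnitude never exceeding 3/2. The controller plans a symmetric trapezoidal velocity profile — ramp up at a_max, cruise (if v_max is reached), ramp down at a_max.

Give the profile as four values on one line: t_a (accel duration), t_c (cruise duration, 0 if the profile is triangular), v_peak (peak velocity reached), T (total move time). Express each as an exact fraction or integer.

vₘ²/aₘ = (21/8)²/(3/2) = 147/32
525/32 ≥ 147/32 → trapezoidal
t_a = (21/8)/(3/2) = 7/4; v_peak = 21/8
d_cruise = 525/32 − 147/32 = 189/16; t_c = (189/16)/(21/8) = 9/2
T = 2·7/4 + 9/2 = 8

t_a=7/4 t_c=9/2 v_peak=21/8 T=8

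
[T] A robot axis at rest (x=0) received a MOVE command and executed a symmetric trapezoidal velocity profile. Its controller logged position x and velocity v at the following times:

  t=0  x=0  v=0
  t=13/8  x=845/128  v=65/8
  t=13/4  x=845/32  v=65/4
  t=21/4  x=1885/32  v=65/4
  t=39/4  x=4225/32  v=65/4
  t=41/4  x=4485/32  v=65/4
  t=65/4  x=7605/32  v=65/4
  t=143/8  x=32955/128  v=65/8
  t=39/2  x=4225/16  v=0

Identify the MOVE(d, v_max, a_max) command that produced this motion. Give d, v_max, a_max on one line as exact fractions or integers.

final state: t=39/2, x=4225/16, v=0 → d = 4225/16
a_max = (65/8−0)/(13/8−0) = 5
max v = 65/4 over t∈[13/4,65/4] → v_max = 65/4
check: 65/4·(13/4+13) = 4225/16 ✓

d=4225/16 v_max=65/4 a_max=5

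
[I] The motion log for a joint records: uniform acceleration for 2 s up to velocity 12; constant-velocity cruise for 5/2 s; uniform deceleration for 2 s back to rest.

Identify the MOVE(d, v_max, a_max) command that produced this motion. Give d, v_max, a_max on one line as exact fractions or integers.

d=54 v_max=12 a_max=6

a_max = 12/2 = 6
d_a = ½·12·2 = 12; d_c = 12·5/2 = 30
d = 2·12 + 30 = 54
t_c = 5/2 > 0 → v_max = v_peak = 12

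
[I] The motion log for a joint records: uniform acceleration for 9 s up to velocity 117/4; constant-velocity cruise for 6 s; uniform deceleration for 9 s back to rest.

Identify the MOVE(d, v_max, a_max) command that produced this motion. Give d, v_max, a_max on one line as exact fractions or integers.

a_max = (117/4)/9 = 13/4
d_a = ½·117/4·9 = 1053/8; d_c = 117/4·6 = 351/2
d = 2·1053/8 + 351/2 = 1755/4
t_c = 6 > 0 ⇒ limit active, v_max = 117/4

d=1755/4 v_max=117/4 a_max=13/4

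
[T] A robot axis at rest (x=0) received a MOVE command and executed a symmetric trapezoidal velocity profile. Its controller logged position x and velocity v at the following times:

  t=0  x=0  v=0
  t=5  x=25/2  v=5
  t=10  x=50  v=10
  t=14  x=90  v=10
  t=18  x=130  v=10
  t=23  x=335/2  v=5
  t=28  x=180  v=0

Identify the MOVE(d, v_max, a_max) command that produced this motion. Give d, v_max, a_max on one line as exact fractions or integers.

final state: t=28, x=180, v=0 → d = 180
a_max = (5−0)/(5−0) = 1
max v = 10 over t∈[10,18] → v_max = 10
check: 10·(10+8) = 180 ✓

d=180 v_max=10 a_max=1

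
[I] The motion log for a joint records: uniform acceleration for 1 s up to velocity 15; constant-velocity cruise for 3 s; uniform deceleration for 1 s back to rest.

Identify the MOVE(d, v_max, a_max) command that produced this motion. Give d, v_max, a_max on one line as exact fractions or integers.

d=60 v_max=15 a_max=15

a_max = 15/1 = 15
d_a = ½·15·1 = 15/2; d_c = 15·3 = 45
d = 2·15/2 + 45 = 60
t_c = 3 > 0 ⇒ limit active, v_max = 15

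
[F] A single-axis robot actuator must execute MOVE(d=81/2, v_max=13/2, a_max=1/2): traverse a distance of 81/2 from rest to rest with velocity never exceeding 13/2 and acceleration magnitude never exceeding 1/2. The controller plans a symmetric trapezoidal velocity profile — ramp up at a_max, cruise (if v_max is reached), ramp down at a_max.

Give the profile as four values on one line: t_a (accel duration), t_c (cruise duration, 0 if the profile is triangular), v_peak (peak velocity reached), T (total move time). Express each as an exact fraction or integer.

(v_max)²/a_max = (13/2)²/(1/2) = 169/2
81/2 < 169/2 ⇒ no cruise
v_peak = √(81/2·1/2) = √(81/4) = 9/2
t_a = (9/2)/(1/2) = 9; t_c = 0
T = 2·9 = 18

t_a=9 t_c=0 v_peak=9/2 T=18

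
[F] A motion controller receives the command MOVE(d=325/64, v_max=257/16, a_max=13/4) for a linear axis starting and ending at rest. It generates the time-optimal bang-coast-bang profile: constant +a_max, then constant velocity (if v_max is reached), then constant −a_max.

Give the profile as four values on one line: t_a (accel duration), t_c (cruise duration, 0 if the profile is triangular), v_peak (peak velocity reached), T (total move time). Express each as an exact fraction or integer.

(v_max)²/a_max = (257/16)²/(13/4) = 66049/832
325/64 < 66049/832 ⇒ no cruise
v_peak = √(325/64·13/4) = √(4225/256) = 65/16
t_a = (65/16)/(13/4) = 5/4; t_c = 0
T = 2·5/4 = 5/2

t_a=5/4 t_c=0 v_peak=65/16 T=5/2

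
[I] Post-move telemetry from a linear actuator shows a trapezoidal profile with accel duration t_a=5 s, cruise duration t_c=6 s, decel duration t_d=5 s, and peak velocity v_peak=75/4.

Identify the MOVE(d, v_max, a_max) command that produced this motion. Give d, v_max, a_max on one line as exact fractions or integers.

d=825/4 v_max=75/4 a_max=15/4

a_max = (75/4)/5 = 15/4
d_a = ½·75/4·5 = 375/8; d_c = 75/4·6 = 225/2
d = 2·375/8 + 225/2 = 825/4
t_c = 6 > 0 ⇒ limit active, v_max = 75/4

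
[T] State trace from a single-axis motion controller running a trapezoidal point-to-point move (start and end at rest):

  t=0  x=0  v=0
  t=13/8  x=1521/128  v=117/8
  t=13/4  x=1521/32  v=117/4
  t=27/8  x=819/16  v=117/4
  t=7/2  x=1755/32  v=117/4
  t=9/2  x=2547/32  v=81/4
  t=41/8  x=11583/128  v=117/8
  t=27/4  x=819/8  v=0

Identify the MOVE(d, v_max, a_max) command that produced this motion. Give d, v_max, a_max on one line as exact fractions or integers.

final state: t=27/4, x=819/8, v=0 → d = 819/8
a_max = (117/8−0)/(13/8−0) = 9
max v = 117/4 over t∈[13/4,7/2] → v_max = 117/4
check: 117/4·(13/4+1/4) = 819/8 ✓

d=819/8 v_max=117/4 a_max=9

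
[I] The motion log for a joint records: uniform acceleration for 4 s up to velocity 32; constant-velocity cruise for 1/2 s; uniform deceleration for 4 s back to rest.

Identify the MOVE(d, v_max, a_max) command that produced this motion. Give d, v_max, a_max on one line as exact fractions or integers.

a_max = 32/4 = 8
d_a = ½·32·4 = 64; d_c = 32·1/2 = 16
d = 2·64 + 16 = 144
t_c = 1/2 > 0 so v_max = 32

d=144 v_max=32 a_max=8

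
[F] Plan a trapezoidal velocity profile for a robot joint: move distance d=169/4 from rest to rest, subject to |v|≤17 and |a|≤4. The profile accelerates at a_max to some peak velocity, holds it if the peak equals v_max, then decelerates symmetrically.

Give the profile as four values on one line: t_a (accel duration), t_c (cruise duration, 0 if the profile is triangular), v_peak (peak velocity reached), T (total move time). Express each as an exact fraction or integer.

v_max²/a_max = 17²/4 = 289/4
169/4 < 289/4 so t_c = 0
v_peak = √(169/4·4) = √169 = 13
t_a = 13/4; t_c = 0
T = 2·13/4 = 13/2

t_a=13/4 t_c=0 v_peak=13 T=13/2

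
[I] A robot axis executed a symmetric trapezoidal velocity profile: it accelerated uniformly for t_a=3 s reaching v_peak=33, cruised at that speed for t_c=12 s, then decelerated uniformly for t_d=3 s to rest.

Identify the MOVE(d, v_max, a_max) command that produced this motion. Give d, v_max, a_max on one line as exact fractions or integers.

d=495 v_max=33 a_max=11

a_max = 33/3 = 11
d_a = ½·33·3 = 99/2; d_c = 33·12 = 396
d = 2·99/2 + 396 = 495
t_c = 12 > 0 → v_max = v_peak = 33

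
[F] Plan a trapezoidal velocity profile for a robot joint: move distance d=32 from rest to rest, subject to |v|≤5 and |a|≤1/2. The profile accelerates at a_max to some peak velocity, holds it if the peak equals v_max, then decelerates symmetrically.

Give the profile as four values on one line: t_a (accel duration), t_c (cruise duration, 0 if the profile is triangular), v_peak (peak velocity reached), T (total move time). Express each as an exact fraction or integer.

vₘ²/aₘ = 5²/(1/2) = 50
32 < 50 so t_c = 0
v_peak = √(32·1/2) = √16 = 4
t_a = 4/(1/2) = 8; t_c = 0
T = 2·8 = 16

t_a=8 t_c=0 v_peak=4 T=16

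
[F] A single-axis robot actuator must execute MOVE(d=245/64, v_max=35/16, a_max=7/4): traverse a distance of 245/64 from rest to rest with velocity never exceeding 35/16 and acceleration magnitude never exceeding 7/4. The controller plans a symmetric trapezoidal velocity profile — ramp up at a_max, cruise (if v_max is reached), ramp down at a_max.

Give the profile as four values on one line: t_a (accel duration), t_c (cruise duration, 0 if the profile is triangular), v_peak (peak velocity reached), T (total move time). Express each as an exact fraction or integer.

vₘ²/aₘ = (35/16)²/(7/4) = 175/64
245/64 ≥ 175/64 so v_max reached
t_a = (35/16)/(7/4) = 5/4; v_peak = 35/16
d_cruise = 245/64 − 175/64 = 35/32; t_c = (35/32)/(35/16) = 1/2
T = 2·5/4 + 1/2 = 3

t_a=5/4 t_c=1/2 v_peak=35/16 T=3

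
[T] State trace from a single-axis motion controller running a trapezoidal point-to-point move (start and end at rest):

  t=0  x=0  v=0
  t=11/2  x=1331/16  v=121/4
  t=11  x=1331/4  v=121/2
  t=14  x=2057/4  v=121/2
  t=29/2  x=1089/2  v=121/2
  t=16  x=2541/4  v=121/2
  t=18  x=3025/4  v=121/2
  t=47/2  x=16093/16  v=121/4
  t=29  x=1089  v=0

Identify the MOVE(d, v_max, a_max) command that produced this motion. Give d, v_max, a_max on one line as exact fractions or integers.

final state: t=29, x=1089, v=0 → d = 1089
a_max = (121/4−0)/(11/2−0) = 11/2
max v = 121/2 over t∈[11,18] → v_max = 121/2
check: 121/2·(11+7) = 1089 ✓

d=1089 v_max=121/2 a_max=11/2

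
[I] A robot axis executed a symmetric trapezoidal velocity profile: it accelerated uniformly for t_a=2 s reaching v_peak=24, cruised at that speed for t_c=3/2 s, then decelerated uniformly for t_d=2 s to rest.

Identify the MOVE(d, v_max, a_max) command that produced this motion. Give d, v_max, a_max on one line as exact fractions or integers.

a_max = 24/2 = 12
d_a = ½·24·2 = 24; d_c = 24·3/2 = 36
d = 2·24 + 36 = 84
t_c = 3/2 > 0 so v_max = 24

d=84 v_max=24 a_max=12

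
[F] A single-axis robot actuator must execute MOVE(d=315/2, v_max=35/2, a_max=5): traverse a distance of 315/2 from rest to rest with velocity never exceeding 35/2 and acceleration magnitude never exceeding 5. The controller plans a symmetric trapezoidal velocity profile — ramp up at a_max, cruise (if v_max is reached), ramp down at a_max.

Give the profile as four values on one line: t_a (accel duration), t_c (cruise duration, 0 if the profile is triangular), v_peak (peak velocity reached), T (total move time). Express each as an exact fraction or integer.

t_a=7/2 t_c=11/2 v_peak=35/2 T=25/2

(v_max)²/a_max = (35/2)²/5 = 245/4
315/2 ≥ 245/4 → trapezoidal
t_a = (35/2)/5 = 7/2; v_peak = 35/2
d_cruise = 315/2 − 245/4 = 385/4; t_c = (385/4)/(35/2) = 11/2
T = 2·7/2 + 11/2 = 25/2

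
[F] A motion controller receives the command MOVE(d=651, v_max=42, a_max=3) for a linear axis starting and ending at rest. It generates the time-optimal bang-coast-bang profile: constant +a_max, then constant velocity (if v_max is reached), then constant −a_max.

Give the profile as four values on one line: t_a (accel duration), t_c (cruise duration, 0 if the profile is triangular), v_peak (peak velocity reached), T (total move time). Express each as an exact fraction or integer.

(v_max)²/a_max = 42²/3 = 588
651 ≥ 588 → trapezoidal
t_a = 42/3 = 14; v_peak = 42
d_cruise = 651 − 588 = 63; t_c = 63/42 = 3/2
T = 2·14 + 3/2 = 59/2

t_a=14 t_c=3/2 v_peak=42 T=59/2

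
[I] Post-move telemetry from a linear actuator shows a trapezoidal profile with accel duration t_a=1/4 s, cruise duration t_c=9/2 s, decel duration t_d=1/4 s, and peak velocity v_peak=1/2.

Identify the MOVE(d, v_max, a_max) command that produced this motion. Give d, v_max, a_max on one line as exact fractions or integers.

a_max = (1/2)/(1/4) = 2
d_a = ½·1/2·1/4 = 1/16; d_c = 1/2·9/2 = 9/4
d = 2·1/16 + 9/4 = 19/8
t_c = 9/2 > 0 so v_max = 1/2

d=19/8 v_max=1/2 a_max=2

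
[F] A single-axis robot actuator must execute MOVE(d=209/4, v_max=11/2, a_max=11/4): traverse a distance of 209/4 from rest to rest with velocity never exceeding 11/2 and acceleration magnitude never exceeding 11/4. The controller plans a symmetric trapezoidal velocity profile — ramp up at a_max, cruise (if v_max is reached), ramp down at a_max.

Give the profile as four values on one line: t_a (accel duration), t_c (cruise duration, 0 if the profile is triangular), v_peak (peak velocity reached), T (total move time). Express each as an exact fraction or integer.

t_a=2 t_c=15/2 v_peak=11/2 T=23/2

v_max²/a_max = (11/2)²/(11/4) = 11
209/4 ≥ 11 so v_max reached
t_a = (11/2)/(11/4) = 2; v_peak = 11/2
d_cruise = 209/4 − 11 = 165/4; t_c = (165/4)/(11/2) = 15/2
T = 2·2 + 15/2 = 23/2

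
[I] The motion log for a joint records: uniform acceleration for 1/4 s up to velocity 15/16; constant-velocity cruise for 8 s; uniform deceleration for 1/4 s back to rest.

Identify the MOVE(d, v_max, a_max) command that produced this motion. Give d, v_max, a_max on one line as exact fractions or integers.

a_max = (15/16)/(1/4) = 15/4
d_a = ½·15/16·1/4 = 15/128; d_c = 15/16·8 = 15/2
d = 2·15/128 + 15/2 = 495/64
t_c = 8 > 0 ⇒ limit active, v_max = 15/16

d=495/64 v_max=15/16 a_max=15/4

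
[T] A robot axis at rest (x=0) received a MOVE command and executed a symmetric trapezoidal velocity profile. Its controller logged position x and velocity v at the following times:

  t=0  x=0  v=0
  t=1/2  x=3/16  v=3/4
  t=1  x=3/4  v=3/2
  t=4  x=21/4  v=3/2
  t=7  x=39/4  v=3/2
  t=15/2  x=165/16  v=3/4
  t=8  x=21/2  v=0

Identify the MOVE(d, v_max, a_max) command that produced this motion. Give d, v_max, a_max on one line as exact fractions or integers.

final state: t=8, x=21/2, v=0 → d = 21/2
a_max = (3/4−0)/(1/2−0) = 3/2
max v = 3/2 over t∈[1,7] → v_max = 3/2
check: 3/2·(1+6) = 21/2 ✓

d=21/2 v_max=3/2 a_max=3/2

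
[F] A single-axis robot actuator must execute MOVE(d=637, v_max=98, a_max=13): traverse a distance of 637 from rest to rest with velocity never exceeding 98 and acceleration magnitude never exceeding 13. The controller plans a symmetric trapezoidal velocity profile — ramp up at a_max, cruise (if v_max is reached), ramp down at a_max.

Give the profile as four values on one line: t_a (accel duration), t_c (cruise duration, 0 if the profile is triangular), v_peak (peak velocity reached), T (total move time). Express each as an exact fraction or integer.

vₘ²/aₘ = 98²/13 = 9604/13
637 < 9604/13 so t_c = 0
v_peak = √(637·13) = √8281 = 91
t_a = 91/13 = 7; t_c = 0
T = 2·7 = 14

t_a=7 t_c=0 v_peak=91 T=14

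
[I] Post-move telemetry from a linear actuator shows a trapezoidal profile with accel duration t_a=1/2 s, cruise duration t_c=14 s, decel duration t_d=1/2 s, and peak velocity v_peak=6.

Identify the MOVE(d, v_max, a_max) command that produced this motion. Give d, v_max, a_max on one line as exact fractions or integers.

d=87 v_max=6 a_max=12

a_max = 6/(1/2) = 12
d_a = ½·6·1/2 = 3/2; d_c = 6·14 = 84
d = 2·3/2 + 84 = 87
t_c = 14 > 0 → v_max = v_peak = 6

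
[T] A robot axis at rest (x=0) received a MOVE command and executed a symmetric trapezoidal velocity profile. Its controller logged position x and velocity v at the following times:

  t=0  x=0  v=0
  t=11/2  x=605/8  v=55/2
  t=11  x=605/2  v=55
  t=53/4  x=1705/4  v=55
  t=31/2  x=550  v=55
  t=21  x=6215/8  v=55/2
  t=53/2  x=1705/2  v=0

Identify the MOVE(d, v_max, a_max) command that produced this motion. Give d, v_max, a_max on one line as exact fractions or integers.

final state: t=53/2, x=1705/2, v=0 → d = 1705/2
a_max = (55/2−0)/(11/2−0) = 5
max v = 55 over t∈[11,31/2] → v_max = 55
check: 55·(11+9/2) = 1705/2 ✓

d=1705/2 v_max=55 a_max=5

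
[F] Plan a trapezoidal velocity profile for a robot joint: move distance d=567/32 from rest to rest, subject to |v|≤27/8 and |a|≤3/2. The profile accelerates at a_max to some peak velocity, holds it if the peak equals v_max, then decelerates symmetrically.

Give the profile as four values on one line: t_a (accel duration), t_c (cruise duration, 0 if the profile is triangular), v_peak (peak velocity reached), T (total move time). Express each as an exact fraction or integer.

(v_max)²/a_max = (27/8)²/(3/2) = 243/32
567/32 ≥ 243/32 so v_max reached
t_a = (27/8)/(3/2) = 9/4; v_peak = 27/8
d_cruise = 567/32 − 243/32 = 81/8; t_c = (81/8)/(27/8) = 3
T = 2·9/4 + 3 = 15/2

t_a=9/4 t_c=3 v_peak=27/8 T=15/2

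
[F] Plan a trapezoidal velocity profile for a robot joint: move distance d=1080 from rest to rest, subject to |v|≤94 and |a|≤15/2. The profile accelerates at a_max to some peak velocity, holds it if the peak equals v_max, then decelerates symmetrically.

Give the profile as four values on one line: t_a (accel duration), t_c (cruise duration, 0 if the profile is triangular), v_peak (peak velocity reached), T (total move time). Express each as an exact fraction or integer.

v_max²/a_max = 94²/(15/2) = 17672/15
1080 < 17672/15 so t_c = 0
v_peak = √(1080·15/2) = √8100 = 90
t_a = 90/(15/2) = 12; t_c = 0
T = 2·12 = 24

t_a=12 t_c=0 v_peak=90 T=24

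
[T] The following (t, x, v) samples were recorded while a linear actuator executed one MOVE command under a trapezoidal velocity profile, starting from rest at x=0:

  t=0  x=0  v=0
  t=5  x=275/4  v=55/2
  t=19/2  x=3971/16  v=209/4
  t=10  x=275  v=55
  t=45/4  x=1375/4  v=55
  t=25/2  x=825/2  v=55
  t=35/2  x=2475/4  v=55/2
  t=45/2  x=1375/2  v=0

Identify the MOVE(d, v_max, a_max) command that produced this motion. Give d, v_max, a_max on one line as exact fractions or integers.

final state: t=45/2, x=1375/2, v=0 → d = 1375/2
a_max = (55/2−0)/(5−0) = 11/2
max v = 55 over t∈[10,25/2] → v_max = 55
check: 55·(10+5/2) = 1375/2 ✓

d=1375/2 v_max=55 a_max=11/2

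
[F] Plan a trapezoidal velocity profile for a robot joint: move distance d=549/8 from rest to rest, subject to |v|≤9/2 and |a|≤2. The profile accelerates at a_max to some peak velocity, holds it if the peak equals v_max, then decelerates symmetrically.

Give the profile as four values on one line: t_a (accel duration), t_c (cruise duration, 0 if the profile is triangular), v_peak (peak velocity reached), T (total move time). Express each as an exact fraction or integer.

t_a=9/4 t_c=13 v_peak=9/2 T=35/2

(v_max)²/a_max = (9/2)²/2 = 81/8
549/8 ≥ 81/8 ⇒ cruise phase
t_a = (9/2)/2 = 9/4; v_peak = 9/2
d_cruise = 549/8 − 81/8 = 117/2; t_c = (117/2)/(9/2) = 13
T = 2·9/4 + 13 = 35/2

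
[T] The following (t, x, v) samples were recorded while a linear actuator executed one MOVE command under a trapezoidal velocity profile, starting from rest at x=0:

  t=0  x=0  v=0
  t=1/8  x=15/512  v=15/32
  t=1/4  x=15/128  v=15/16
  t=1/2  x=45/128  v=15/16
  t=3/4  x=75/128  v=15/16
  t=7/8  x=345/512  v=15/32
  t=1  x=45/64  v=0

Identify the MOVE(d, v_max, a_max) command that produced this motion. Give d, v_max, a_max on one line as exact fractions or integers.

d=45/64 v_max=15/16 a_max=15/4

final state: t=1, x=45/64, v=0 → d = 45/64
a_max = (15/32−0)/(1/8−0) = 15/4
max v = 15/16 over t∈[1/4,3/4] → v_max = 15/16
check: 15/16·(1/4+1/2) = 45/64 ✓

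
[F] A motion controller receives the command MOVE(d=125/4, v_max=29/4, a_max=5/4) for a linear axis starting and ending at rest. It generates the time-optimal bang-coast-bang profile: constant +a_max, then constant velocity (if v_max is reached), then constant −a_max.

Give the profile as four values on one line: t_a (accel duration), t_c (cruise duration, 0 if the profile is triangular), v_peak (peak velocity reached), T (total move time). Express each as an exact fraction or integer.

t_a=5 t_c=0 v_peak=25/4 T=10

v_max²/a_max = (29/4)²/(5/4) = 841/20
125/4 < 841/20 so t_c = 0
v_peak = √(125/4·5/4) = √(625/16) = 25/4
t_a = (25/4)/(5/4) = 5; t_c = 0
T = 2·5 = 10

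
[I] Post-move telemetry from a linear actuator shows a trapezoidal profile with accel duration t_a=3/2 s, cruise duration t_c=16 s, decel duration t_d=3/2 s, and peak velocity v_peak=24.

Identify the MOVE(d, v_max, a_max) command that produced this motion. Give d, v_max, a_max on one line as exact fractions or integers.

a_max = 24/(3/2) = 16
d_a = ½·24·3/2 = 18; d_c = 24·16 = 384
d = 2·18 + 384 = 420
t_c = 16 > 0 so v_max = 24

d=420 v_max=24 a_max=16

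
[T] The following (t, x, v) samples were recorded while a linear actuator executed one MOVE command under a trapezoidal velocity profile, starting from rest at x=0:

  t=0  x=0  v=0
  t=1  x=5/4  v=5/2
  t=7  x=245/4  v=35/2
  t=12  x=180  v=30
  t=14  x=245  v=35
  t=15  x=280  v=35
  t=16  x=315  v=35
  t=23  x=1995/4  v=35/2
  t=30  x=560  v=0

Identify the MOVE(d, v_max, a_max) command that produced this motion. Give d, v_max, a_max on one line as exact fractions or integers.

final state: t=30, x=560, v=0 → d = 560
a_max = (5/2−0)/(1−0) = 5/2
max v = 35 over t∈[14,16] → v_max = 35
check: 35·(14+2) = 560 ✓

d=560 v_max=35 a_max=5/2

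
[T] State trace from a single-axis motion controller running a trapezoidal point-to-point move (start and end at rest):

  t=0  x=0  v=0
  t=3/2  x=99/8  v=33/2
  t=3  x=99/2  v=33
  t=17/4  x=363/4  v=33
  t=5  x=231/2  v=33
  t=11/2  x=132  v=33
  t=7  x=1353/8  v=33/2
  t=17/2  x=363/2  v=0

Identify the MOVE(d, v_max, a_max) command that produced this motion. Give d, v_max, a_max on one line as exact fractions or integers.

final state: t=17/2, x=363/2, v=0 → d = 363/2
a_max = (33/2−0)/(3/2−0) = 11
max v = 33 over t∈[3,11/2] → v_max = 33
check: 33·(3+5/2) = 363/2 ✓

d=363/2 v_max=33 a_max=11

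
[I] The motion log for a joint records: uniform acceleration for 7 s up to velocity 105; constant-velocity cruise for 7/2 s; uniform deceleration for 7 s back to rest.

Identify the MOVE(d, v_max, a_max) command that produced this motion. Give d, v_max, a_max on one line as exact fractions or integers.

a_max = 105/7 = 15
d_a = ½·105·7 = 735/2; d_c = 105·7/2 = 735/2
d = 2·735/2 + 735/2 = 2205/2
t_c = 7/2 > 0 ⇒ limit active, v_max = 105

d=2205/2 v_max=105 a_max=15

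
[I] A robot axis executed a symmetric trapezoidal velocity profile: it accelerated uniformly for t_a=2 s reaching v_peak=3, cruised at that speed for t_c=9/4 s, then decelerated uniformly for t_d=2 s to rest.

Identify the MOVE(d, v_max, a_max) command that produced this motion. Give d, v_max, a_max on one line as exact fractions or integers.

a_max = 3/2
d_a = ½·3·2 = 3; d_c = 3·9/4 = 27/4
d = 2·3 + 27/4 = 51/4
t_c = 9/4 > 0 so v_max = 3

d=51/4 v_max=3 a_max=3/2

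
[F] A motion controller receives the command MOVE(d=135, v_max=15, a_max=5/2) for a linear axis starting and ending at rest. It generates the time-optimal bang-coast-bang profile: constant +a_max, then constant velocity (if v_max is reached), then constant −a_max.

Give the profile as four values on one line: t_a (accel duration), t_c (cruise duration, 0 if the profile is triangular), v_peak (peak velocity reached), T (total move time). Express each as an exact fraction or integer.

(v_max)²/a_max = 15²/(5/2) = 90
135 ≥ 90 ⇒ cruise phase
t_a = 15/(5/2) = 6; v_peak = 15
d_cruise = 135 − 90 = 45; t_c = 45/15 = 3
T = 2·6 + 3 = 15

t_a=6 t_c=3 v_peak=15 T=15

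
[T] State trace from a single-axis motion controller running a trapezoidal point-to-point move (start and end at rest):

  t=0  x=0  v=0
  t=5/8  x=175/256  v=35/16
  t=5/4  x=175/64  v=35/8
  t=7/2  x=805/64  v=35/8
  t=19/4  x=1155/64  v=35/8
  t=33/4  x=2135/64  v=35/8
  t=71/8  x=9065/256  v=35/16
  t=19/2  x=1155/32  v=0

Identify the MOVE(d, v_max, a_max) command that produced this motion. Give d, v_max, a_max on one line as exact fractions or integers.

final state: t=19/2, x=1155/32, v=0 → d = 1155/32
a_max = (35/16−0)/(5/8−0) = 7/2
max v = 35/8 over t∈[5/4,33/4] → v_max = 35/8
check: 35/8·(5/4+7) = 1155/32 ✓

d=1155/32 v_max=35/8 a_max=7/2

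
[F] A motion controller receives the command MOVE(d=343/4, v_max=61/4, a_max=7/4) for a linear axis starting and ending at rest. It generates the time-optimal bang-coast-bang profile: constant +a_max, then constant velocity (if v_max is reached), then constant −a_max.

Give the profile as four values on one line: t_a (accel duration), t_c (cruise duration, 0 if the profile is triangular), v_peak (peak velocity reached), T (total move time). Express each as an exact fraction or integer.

t_a=7 t_c=0 v_peak=49/4 T=14

(v_max)²/a_max = (61/4)²/(7/4) = 3721/28
343/4 < 3721/28 ⇒ no cruise
v_peak = √(343/4·7/4) = √(2401/16) = 49/4
t_a = (49/4)/(7/4) = 7; t_c = 0
T = 2·7 = 14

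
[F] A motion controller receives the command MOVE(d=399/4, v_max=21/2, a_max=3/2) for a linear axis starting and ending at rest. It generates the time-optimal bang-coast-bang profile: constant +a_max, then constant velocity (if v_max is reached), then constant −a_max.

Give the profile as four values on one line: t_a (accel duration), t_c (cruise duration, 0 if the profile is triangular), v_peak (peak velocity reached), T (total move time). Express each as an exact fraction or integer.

t_a=7 t_c=5/2 v_peak=21/2 T=33/2

vₘ²/aₘ = (21/2)²/(3/2) = 147/2
399/4 ≥ 147/2 so v_max reached
t_a = (21/2)/(3/2) = 7; v_peak = 21/2
d_cruise = 399/4 − 147/2 = 105/4; t_c = (105/4)/(21/2) = 5/2
T = 2·7 + 5/2 = 33/2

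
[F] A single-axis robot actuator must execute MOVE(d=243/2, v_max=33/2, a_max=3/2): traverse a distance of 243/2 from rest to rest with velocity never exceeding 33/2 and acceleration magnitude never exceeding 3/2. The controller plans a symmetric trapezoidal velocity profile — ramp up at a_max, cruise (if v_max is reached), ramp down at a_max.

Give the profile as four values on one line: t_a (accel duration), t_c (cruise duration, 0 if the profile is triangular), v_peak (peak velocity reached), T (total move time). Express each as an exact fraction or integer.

t_a=9 t_c=0 v_peak=27/2 T=18

vₘ²/aₘ = (33/2)²/(3/2) = 363/2
243/2 < 363/2 so t_c = 0
v_peak = √(243/2·3/2) = √(729/4) = 27/2
t_a = (27/2)/(3/2) = 9; t_c = 0
T = 2·9 = 18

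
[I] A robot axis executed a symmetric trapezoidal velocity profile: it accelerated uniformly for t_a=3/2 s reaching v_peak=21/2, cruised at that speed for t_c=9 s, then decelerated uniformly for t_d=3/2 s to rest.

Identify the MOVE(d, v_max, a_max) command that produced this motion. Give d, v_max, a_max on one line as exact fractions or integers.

a_max = (21/2)/(3/2) = 7
d_a = ½·21/2·3/2 = 63/8; d_c = 21/2·9 = 189/2
d = 2·63/8 + 189/2 = 441/4
t_c = 9 > 0 → v_max = v_peak = 21/2

d=441/4 v_max=21/2 a_max=7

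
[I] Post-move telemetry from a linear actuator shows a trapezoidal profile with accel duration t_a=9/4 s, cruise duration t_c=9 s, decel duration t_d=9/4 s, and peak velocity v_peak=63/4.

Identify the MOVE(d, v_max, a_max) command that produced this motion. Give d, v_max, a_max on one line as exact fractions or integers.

d=2835/16 v_max=63/4 a_max=7

a_max = (63/4)/(9/4) = 7
d_a = ½·63/4·9/4 = 567/32; d_c = 63/4·9 = 567/4
d = 2·567/32 + 567/4 = 2835/16
t_c = 9 > 0 so v_max = 63/4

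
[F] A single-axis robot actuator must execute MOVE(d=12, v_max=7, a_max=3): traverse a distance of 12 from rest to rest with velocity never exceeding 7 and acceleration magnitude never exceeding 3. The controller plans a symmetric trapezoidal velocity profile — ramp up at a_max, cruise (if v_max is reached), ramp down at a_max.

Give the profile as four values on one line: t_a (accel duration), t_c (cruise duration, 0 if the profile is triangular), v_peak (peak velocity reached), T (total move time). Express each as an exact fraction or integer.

t_a=2 t_c=0 v_peak=6 T=4

vₘ²/aₘ = 7²/3 = 49/3
12 < 49/3 → triangular
v_peak = √(12·3) = √36 = 6
t_a = 6/3 = 2; t_c = 0
T = 2·2 = 4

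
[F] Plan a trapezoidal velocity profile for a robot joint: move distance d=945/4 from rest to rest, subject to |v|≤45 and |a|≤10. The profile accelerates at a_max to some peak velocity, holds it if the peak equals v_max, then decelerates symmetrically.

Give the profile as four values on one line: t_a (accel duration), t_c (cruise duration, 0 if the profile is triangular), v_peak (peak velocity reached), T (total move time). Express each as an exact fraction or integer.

t_a=9/2 t_c=3/4 v_peak=45 T=39/4

vₘ²/aₘ = 45²/10 = 405/2
945/4 ≥ 405/2 so v_max reached
t_a = 45/10 = 9/2; v_peak = 45
d_cruise = 945/4 − 405/2 = 135/4; t_c = (135/4)/45 = 3/4
T = 2·9/2 + 3/4 = 39/4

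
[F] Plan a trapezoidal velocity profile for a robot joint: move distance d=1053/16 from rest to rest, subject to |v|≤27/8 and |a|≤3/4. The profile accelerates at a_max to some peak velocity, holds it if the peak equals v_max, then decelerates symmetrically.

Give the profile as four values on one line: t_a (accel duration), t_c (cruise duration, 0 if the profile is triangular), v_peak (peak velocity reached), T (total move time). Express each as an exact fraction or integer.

t_a=9/2 t_c=15 v_peak=27/8 T=24

vₘ²/aₘ = (27/8)²/(3/4) = 243/16
1053/16 ≥ 243/16 ⇒ cruise phase
t_a = (27/8)/(3/4) = 9/2; v_peak = 27/8
d_cruise = 1053/16 − 243/16 = 405/8; t_c = (405/8)/(27/8) = 15
T = 2·9/2 + 15 = 24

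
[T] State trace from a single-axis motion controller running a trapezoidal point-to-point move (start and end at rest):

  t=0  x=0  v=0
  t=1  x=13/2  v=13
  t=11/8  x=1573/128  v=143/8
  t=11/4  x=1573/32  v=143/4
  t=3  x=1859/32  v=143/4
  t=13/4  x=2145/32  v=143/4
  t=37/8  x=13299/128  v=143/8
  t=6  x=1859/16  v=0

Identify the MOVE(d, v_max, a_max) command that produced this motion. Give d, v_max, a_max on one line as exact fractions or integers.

d=1859/16 v_max=143/4 a_max=13

final state: t=6, x=1859/16, v=0 → d = 1859/16
a_max = (13−0)/(1−0) = 13
max v = 143/4 over t∈[11/4,13/4] → v_max = 143/4
check: 143/4·(11/4+1/2) = 1859/16 ✓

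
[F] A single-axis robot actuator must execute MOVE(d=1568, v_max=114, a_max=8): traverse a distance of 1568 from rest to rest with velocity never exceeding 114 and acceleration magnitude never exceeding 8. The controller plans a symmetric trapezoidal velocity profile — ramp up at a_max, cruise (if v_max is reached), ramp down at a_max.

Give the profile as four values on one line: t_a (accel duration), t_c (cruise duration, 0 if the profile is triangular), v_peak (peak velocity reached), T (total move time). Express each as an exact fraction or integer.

v_max²/a_max = 114²/8 = 3249/2
1568 < 3249/2 ⇒ no cruise
v_peak = √(1568·8) = √12544 = 112
t_a = 112/8 = 14; t_c = 0
T = 2·14 = 28

t_a=14 t_c=0 v_peak=112 T=28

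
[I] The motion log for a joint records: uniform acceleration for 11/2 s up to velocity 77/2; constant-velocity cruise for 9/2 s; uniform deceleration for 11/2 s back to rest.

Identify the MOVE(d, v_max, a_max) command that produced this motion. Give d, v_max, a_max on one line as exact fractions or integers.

a_max = (77/2)/(11/2) = 7
d_a = ½·77/2·11/2 = 847/8; d_c = 77/2·9/2 = 693/4
d = 2·847/8 + 693/4 = 385
t_c = 9/2 > 0 ⇒ limit active, v_max = 77/2

d=385 v_max=77/2 a_max=7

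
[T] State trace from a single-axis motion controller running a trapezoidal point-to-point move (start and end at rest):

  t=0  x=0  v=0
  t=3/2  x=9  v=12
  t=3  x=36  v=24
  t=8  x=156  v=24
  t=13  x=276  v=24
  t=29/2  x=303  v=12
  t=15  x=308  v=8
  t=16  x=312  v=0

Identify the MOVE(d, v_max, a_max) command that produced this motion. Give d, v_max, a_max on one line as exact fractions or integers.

final state: t=16, x=312, v=0 → d = 312
a_max = (12−0)/(3/2−0) = 8
max v = 24 over t∈[3,13] → v_max = 24
check: 24·(3+10) = 312 ✓

d=312 v_max=24 a_max=8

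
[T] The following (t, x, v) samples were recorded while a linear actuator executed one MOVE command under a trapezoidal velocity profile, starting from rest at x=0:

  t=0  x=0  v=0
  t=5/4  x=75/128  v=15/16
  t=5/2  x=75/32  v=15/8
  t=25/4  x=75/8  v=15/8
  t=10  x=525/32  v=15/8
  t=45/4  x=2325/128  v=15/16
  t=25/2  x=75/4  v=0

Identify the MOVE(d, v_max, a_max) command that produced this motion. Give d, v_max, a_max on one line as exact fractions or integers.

d=75/4 v_max=15/8 a_max=3/4

final state: t=25/2, x=75/4, v=0 → d = 75/4
a_max = (15/16−0)/(5/4−0) = 3/4
max v = 15/8 over t∈[5/2,10] → v_max = 15/8
check: 15/8·(5/2+15/2) = 75/4 ✓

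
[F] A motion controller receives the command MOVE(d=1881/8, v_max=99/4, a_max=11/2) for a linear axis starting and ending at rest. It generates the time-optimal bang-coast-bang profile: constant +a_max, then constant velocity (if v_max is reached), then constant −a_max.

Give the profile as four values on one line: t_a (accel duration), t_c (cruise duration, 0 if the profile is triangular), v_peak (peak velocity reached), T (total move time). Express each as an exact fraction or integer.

t_a=9/2 t_c=5 v_peak=99/4 T=14

vₘ²/aₘ = (99/4)²/(11/2) = 891/8
1881/8 ≥ 891/8 → trapezoidal
t_a = (99/4)/(11/2) = 9/2; v_peak = 99/4
d_cruise = 1881/8 − 891/8 = 495/4; t_c = (495/4)/(99/4) = 5
T = 2·9/2 + 5 = 14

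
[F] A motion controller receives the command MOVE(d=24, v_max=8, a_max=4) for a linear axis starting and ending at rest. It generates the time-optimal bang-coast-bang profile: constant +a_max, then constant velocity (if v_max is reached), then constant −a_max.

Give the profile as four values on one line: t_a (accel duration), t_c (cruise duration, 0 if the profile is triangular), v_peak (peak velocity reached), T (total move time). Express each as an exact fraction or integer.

t_a=2 t_c=1 v_peak=8 T=5

v_max²/a_max = 8²/4 = 16
24 ≥ 16 → trapezoidal
t_a = 8/4 = 2; v_peak = 8
d_cruise = 24 − 16 = 8; t_c = 8/8 = 1
T = 2·2 + 1 = 5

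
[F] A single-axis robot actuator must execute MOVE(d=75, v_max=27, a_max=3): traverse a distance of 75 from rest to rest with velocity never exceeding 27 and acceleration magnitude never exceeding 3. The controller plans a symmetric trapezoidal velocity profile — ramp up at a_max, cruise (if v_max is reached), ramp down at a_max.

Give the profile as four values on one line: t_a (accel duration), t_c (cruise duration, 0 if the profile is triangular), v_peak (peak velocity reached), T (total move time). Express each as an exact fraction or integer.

t_a=5 t_c=0 v_peak=15 T=10

vₘ²/aₘ = 27²/3 = 243
75 < 243 ⇒ no cruise
v_peak = √(75·3) = √225 = 15
t_a = 15/3 = 5; t_c = 0
T = 2·5 = 10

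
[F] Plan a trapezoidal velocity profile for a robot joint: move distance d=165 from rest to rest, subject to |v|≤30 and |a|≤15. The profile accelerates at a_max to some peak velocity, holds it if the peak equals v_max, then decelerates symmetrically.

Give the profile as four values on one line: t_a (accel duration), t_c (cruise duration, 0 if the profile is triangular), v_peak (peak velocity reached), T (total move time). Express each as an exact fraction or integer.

vₘ²/aₘ = 30²/15 = 60
165 ≥ 60 → trapezoidal
t_a = 30/15 = 2; v_peak = 30
d_cruise = 165 − 60 = 105; t_c = 105/30 = 7/2
T = 2·2 + 7/2 = 15/2

t_a=2 t_c=7/2 v_peak=30 T=15/2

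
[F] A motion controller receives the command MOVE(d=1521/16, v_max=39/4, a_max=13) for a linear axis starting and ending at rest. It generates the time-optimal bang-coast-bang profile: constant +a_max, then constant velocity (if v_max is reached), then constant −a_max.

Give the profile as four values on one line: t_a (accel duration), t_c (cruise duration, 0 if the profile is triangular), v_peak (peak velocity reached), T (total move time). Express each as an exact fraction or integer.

t_a=3/4 t_c=9 v_peak=39/4 T=21/2

(v_max)²/a_max = (39/4)²/13 = 117/16
1521/16 ≥ 117/16 → trapezoidal
t_a = (39/4)/13 = 3/4; v_peak = 39/4
d_cruise = 1521/16 − 117/16 = 351/4; t_c = (351/4)/(39/4) = 9
T = 2·3/4 + 9 = 21/2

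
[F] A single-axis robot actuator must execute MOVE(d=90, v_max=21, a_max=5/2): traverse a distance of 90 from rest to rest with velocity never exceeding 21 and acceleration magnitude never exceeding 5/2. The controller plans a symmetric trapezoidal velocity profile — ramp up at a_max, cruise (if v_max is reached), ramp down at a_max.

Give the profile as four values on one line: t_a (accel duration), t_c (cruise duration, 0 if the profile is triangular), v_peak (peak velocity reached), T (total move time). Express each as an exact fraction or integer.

t_a=6 t_c=0 v_peak=15 T=12

(v_max)²/a_max = 21²/(5/2) = 882/5
90 < 882/5 so t_c = 0
v_peak = √(90·5/2) = √225 = 15
t_a = 15/(5/2) = 6; t_c = 0
T = 2·6 = 12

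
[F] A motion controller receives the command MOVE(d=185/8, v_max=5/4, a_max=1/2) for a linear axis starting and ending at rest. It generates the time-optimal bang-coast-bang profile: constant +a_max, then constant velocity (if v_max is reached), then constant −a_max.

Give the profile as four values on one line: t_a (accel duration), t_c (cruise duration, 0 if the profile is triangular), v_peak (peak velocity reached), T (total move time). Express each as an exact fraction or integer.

vₘ²/aₘ = (5/4)²/(1/2) = 25/8
185/8 ≥ 25/8 → trapezoidal
t_a = (5/4)/(1/2) = 5/2; v_peak = 5/4
d_cruise = 185/8 − 25/8 = 20; t_c = 20/(5/4) = 16
T = 2·5/2 + 16 = 21

t_a=5/2 t_c=16 v_peak=5/4 T=21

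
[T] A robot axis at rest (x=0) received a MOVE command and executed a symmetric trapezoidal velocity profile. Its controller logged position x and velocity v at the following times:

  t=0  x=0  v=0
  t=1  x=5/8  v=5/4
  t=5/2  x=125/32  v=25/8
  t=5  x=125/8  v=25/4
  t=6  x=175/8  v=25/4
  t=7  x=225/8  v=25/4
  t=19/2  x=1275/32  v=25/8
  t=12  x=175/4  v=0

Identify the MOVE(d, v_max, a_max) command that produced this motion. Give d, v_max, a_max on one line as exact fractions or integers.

final state: t=12, x=175/4, v=0 → d = 175/4
a_max = (5/4−0)/(1−0) = 5/4
max v = 25/4 over t∈[5,7] → v_max = 25/4
check: 25/4·(5+2) = 175/4 ✓

d=175/4 v_max=25/4 a_max=5/4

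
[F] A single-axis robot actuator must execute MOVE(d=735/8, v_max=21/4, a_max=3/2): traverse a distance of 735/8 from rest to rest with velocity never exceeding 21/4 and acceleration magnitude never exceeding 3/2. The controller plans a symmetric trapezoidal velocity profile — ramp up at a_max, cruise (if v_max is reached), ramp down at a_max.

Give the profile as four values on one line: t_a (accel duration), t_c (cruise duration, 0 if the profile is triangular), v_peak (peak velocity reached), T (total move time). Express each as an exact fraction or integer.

t_a=7/2 t_c=14 v_peak=21/4 T=21

(v_max)²/a_max = (21/4)²/(3/2) = 147/8
735/8 ≥ 147/8 ⇒ cruise phase
t_a = (21/4)/(3/2) = 7/2; v_peak = 21/4
d_cruise = 735/8 − 147/8 = 147/2; t_c = (147/2)/(21/4) = 14
T = 2·7/2 + 14 = 21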